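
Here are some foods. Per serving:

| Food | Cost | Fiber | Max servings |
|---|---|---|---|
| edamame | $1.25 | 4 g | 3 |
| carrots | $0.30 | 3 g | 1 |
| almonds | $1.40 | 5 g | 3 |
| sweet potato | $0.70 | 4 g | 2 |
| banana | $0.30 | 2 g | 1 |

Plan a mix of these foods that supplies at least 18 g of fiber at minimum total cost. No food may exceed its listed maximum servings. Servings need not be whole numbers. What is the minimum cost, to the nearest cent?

Cost per g of fiber: carrots $0.1000, banana $0.1500, sweet potato $0.1750, almonds $0.2800, edamame $0.3125.
Take 1 serving of carrots: +3.0 g fiber for $0.30 (total $0.30, still need 15.0 g).
Take 1 serving of banana: +2.0 g fiber for $0.30 (total $0.60, still need 13.0 g).
Take 2 servings of sweet potato: +8.0 g fiber for $1.40 (total $2.00, still need 5.0 g).
Take 1 serving of almonds: +5.0 g fiber for $1.40 (total $3.40, still need 0.0 g).
Filling from the cheapest source first is optimal under one linear minimum: $3.40.

$3.40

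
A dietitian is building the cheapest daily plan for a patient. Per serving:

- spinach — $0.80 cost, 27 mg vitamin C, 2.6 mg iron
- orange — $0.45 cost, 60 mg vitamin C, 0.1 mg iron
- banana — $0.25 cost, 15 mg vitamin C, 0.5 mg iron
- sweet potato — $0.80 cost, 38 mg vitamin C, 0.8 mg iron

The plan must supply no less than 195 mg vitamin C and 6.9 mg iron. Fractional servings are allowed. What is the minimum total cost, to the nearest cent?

For a min-cost LP with two ≥-constraints, a basic feasible solution has at most two positive variables.
spinach only: max(195/27, 6.9/2.6) = 7.222 servings → $5.78.
orange only: max(195/60, 6.9/0.1) = 69 servings → $31.05.
banana only: max(195/15, 6.9/0.5) = 13.8 servings → $3.45.
sweet potato only: max(195/38, 6.9/0.8) = 8.625 servings → $6.90.
spinach + orange with both tight: 2.573 servings and 2.092 servings → $3.00.
spinach + banana with both tight: 0.2353 servings and 12.58 servings → $3.33.
spinach + sweet potato with both tight: 1.376 servings and 4.154 servings → $4.42.
orange + banana with both targets exact would need a negative amount; discard.
orange + sweet potato: intersection lies outside the first quadrant.
banana + sweet potato with both targets exact would need a negative amount; discard.
Cheapest feasible corner: $3.00.

$3.00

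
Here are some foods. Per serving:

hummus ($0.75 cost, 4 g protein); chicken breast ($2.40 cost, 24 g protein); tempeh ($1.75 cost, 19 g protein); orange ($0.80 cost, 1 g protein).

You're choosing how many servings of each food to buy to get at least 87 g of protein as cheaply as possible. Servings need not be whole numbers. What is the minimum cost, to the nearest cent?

$8.01

Cost per g of protein: tempeh $0.0921, chicken breast $0.1000, hummus $0.1875, orange $0.8000.
With no serving limits, use only tempeh: 87 g / 19 g = 4.579 servings × $1.75 = $8.01.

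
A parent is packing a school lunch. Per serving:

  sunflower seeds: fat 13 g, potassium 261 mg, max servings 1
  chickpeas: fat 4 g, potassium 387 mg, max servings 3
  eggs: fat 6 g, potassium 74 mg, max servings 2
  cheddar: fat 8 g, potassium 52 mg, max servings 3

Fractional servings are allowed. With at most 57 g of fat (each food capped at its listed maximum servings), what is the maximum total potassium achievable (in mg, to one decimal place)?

Potassium per g fat: chickpeas 96.75, sunflower seeds 20.08, eggs 12.33, cheddar 6.5.
Take 3 servings of chickpeas: uses 12 g fat, +1161.0 mg potassium (running total 1161.0 mg).
Take 1 serving of sunflower seeds: uses 13 g fat, +261.0 mg potassium (running total 1422.0 mg).
Take 2 servings of eggs: uses 12 g fat, +148.0 mg potassium (running total 1570.0 mg).
Take 2.5 servings of cheddar: uses 20 g fat, +130.0 mg potassium (running total 1700.0 mg).
Filling greedily by potassium-per-g fat is optimal for one linear limit, giving 1700.0 mg.

1700.0 mg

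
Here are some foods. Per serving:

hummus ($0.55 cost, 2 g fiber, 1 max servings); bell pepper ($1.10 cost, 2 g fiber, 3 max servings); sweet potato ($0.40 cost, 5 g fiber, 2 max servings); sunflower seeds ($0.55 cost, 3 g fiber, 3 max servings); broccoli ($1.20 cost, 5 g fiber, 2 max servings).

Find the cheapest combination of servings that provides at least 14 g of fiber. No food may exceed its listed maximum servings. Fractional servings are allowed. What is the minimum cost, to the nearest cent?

$1.53

Cost per g of fiber: sweet potato $0.0800, sunflower seeds $0.1833, broccoli $0.2400, hummus $0.2750, bell pepper $0.5500.
Take 2 servings of sweet potato: +10.0 g fiber for $0.80 (total $0.80, still need 4.0 g).
Take 1.333 servings of sunflower seeds: +4.0 g fiber for $0.73 (total $1.53, still need 0.0 g).
Greedy by cheapest-per-g is optimal for a single linear constraint, so the minimum cost is $1.53.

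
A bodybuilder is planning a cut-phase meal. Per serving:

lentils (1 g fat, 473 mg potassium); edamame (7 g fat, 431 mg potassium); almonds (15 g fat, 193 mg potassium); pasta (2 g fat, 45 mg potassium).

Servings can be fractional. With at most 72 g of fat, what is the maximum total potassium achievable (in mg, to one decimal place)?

34056.0 mg

Potassium per g fat: lentils 473, edamame 61.57, pasta 22.5, almonds 12.87.
With no serving limits, spend the whole fat allowance on lentils: 72 g / 1 g × 473 mg = 34056.0 mg.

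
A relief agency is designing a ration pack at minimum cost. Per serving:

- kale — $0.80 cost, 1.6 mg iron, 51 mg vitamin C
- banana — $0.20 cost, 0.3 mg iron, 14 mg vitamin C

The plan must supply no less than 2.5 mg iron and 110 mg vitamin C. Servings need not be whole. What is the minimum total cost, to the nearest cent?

With two linear requirements the optimum uses one or two foods; enumerate the corners.
kale only: max(2.5/1.6, 110/51) = 2.157 servings → $1.73.
banana only: max(2.5/0.3, 110/14) = 8.333 servings → $1.67.
kale + banana with both tight: 0.2817 servings and 6.831 servings → $1.59.
Cheapest feasible corner: $1.59.

$1.59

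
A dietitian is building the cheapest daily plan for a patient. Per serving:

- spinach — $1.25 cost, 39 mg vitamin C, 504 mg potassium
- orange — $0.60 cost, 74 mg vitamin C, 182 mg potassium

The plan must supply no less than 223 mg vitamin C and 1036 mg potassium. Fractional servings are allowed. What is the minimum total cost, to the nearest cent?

$2.92

At the optimum either one food covers both requirements or two foods hit both targets exactly; no other combination can be cheaper.
spinach only: max(223/39, 1036/504) = 5.718 servings → $7.15.
orange only: max(223/74, 1036/182) = 5.692 servings → $3.42.
spinach + orange with both tight: 1.195 servings and 2.384 servings → $2.92.
So the least-cost plan costs $2.92.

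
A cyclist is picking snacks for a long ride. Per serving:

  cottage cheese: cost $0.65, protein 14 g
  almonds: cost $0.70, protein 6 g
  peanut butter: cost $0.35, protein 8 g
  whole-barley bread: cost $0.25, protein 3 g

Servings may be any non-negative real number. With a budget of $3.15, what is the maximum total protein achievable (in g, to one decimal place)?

72.0 g

Protein per dollar: peanut butter 22.86, cottage cheese 21.54, whole-barley bread 12, almonds 8.571.
With no serving limits, spend the whole cost allowance on peanut butter: $3.15 / $0.35 × 8 g = 72.0 g.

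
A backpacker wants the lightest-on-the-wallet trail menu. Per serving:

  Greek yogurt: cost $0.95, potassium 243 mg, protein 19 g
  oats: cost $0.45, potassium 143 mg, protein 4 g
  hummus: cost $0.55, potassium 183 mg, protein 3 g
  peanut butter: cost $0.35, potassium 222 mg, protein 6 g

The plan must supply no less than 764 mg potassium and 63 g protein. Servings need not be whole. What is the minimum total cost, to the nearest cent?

Greek yogurt only: max(764/243, 63/19) = 3.316 servings → $3.15.
oats only: max(764/143, 63/4) = 15.75 servings → $7.09.
hummus only: max(764/183, 63/3) = 21 servings → $11.55.
peanut butter only: max(764/222, 63/6) = 10.5 servings → $3.67.
Greek yogurt + oats with both targets exact would need a negative amount; discard.
Greek yogurt + hummus: intersection lies outside the first quadrant.
Greek yogurt + peanut butter with both targets exact would need a negative amount; discard.
oats + hummus: the both-tight solution has a negative serving — not a feasible corner.
oats + peanut butter: the both-tight solution has a negative serving — not a feasible corner.
hummus + peanut butter: the both-tight solution has a negative serving — not a feasible corner.
So the least-cost plan costs $3.15.

$3.15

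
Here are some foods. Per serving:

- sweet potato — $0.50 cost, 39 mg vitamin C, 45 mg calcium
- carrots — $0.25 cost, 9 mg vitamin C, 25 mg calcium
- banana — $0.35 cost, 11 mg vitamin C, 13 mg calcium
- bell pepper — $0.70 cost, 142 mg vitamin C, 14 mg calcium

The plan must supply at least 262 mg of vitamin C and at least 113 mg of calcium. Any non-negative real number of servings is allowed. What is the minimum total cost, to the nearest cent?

$1.94

Two binding constraints pin down two serving amounts, so the optimal mix uses at most two foods. The candidates are each food alone (scaled to the tighter of vitamin C/calcium) and each pair with both constraints tight.
sweet potato only: max(262/39, 113/45) = 6.718 servings → $3.36.
carrots only: max(262/9, 113/25) = 29.11 servings → $7.28.
banana only: max(262/11, 113/13) = 23.82 servings → $8.34.
bell pepper only: max(262/142, 113/14) = 8.071 servings → $5.65.
sweet potato + carrots with both targets exact would need a negative amount; discard.
sweet potato + banana: the both-tight solution has a negative serving — not a feasible corner.
sweet potato + bell pepper with both tight: 2.118 servings and 1.263 servings → $1.94.
carrots + banana: intersection lies outside the first quadrant.
carrots + bell pepper with both tight: 3.615 servings and 1.616 servings → $2.03.
banana + bell pepper with both tight: 7.316 servings and 1.278 servings → $3.46.
Cheapest feasible corner: $1.94.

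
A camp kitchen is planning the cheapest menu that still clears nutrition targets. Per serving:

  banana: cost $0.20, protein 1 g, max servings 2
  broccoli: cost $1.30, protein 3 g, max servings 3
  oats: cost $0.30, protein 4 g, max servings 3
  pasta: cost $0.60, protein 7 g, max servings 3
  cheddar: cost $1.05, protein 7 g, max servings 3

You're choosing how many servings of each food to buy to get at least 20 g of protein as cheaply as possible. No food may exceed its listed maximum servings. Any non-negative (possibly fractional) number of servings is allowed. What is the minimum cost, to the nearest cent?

Cost per g of protein: oats $0.0750, pasta $0.0857, cheddar $0.1500, banana $0.2000, broccoli $0.4333.
Take 3 servings of oats: +12.0 g protein for $0.90 (total $0.90, still need 8.0 g).
Take 1.143 servings of pasta: +8.0 g protein for $0.69 (total $1.59, still need 0.0 g).
Greedy by cheapest-per-g is optimal for a single linear constraint, so the minimum cost is $1.59.

$1.59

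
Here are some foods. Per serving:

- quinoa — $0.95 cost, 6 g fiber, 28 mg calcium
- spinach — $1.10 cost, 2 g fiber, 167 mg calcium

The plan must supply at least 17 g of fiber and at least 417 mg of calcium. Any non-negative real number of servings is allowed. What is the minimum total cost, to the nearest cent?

$4.37

The cheapest plan sits at a corner of the feasible region — with two constraints it uses at most two foods.
quinoa only: max(17/6, 417/28) = 14.89 servings → $14.15.
spinach only: max(17/2, 417/167) = 8.5 servings → $9.35.
quinoa + spinach with both tight: 2.119 servings and 2.142 servings → $4.37.
So the least-cost plan costs $4.37.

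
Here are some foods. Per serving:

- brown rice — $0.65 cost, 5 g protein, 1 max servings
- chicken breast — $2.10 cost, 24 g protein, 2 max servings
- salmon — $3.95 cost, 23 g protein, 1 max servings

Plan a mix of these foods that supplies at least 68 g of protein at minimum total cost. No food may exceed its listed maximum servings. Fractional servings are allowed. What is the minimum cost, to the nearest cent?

$7.43

Cost per g of protein: chicken breast $0.0875, brown rice $0.1300, salmon $0.1717.
Take 2 servings of chicken breast: +48.0 g protein for $4.20 (total $4.20, still need 20.0 g).
Take 1 serving of brown rice: +5.0 g protein for $0.65 (total $4.85, still need 15.0 g).
Take 0.6522 servings of salmon: +15.0 g protein for $2.58 (total $7.43, still need 0.0 g).
Greedy by cheapest-per-g is optimal for a single linear constraint, so the minimum cost is $7.43.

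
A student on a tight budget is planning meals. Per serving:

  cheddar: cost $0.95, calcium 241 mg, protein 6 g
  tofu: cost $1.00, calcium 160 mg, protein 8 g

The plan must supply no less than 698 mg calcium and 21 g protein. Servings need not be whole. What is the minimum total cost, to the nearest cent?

Compare the cost at each extreme point of the feasible region.
cheddar only: max(698/241, 21/6) = 3.5 servings → $3.33.
tofu only: max(698/160, 21/8) = 4.362 servings → $4.36.
cheddar + tofu with both tight: 2.298 servings and 0.9019 servings → $3.08.
So the least-cost plan costs $3.08.

$3.08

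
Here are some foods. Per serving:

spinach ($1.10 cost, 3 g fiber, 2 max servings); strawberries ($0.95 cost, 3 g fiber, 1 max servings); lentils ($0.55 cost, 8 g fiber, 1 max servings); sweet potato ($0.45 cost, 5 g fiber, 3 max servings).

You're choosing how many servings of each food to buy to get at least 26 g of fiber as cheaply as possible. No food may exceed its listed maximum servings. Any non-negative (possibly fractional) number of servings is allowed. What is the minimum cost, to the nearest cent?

Cost per g of fiber: lentils $0.0688, sweet potato $0.0900, strawberries $0.3167, spinach $0.3667.
Take 1 serving of lentils: +8.0 g fiber for $0.55 (total $0.55, still need 18.0 g).
Take 3 servings of sweet potato: +15.0 g fiber for $1.35 (total $1.90, still need 3.0 g).
Take 1 serving of strawberries: +3.0 g fiber for $0.95 (total $2.85, still need 0.0 g).
Greedy by cheapest-per-g is optimal for a single linear constraint, so the minimum cost is $2.85.

$2.85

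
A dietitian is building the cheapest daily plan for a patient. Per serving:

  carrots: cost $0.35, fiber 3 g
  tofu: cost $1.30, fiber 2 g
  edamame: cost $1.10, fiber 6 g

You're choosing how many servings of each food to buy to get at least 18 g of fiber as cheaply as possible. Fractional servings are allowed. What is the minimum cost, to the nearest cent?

$2.10

Cost per g of fiber: carrots $0.1167, edamame $0.1833, tofu $0.6500.
With no serving limits, use only carrots: 18 g / 3 g = 6 servings × $0.35 = $2.10.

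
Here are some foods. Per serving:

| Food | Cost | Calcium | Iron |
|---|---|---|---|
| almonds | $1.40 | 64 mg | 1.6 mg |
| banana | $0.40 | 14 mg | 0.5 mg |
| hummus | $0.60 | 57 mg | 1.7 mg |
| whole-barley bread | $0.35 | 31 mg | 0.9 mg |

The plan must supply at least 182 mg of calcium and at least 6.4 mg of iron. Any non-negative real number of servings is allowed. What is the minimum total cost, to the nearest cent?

$2.26

Compare the cost at each extreme point of the feasible region.
almonds only: max(182/64, 6.4/1.6) = 4 servings → $5.60.
banana only: max(182/14, 6.4/0.5) = 13 servings → $5.20.
hummus only: max(182/57, 6.4/1.7) = 3.765 servings → $2.26.
whole-barley bread only: max(182/31, 6.4/0.9) = 7.111 servings → $2.49.
almonds + banana with both tight: 0.1458 servings and 12.33 servings → $5.14.
almonds + hummus: intersection lies outside the first quadrant.
almonds + whole-barley bread: intersection lies outside the first quadrant.
banana + hummus with both tight: 11.79 servings and 0.2979 servings → $4.89.
banana + whole-barley bread with both tight: 11.93 servings and 0.4828 servings → $4.94.
hummus + whole-barley bread with both targets exact would need a negative amount; discard.
Cheapest feasible corner: $2.26.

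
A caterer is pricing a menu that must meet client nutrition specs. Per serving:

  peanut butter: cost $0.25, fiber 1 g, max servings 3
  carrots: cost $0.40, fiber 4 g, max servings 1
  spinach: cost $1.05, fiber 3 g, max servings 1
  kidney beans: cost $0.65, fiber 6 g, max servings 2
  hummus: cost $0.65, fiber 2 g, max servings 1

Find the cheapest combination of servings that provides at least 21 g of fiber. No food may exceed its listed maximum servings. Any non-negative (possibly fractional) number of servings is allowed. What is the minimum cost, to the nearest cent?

Cost per g of fiber: carrots $0.1000, kidney beans $0.1083, peanut butter $0.2500, hummus $0.3250, spinach $0.3500.
Take 1 serving of carrots: +4.0 g fiber for $0.40 (total $0.40, still need 17.0 g).
Take 2 servings of kidney beans: +12.0 g fiber for $1.30 (total $1.70, still need 5.0 g).
Take 3 servings of peanut butter: +3.0 g fiber for $0.75 (total $2.45, still need 2.0 g).
Take 1 serving of hummus: +2.0 g fiber for $0.65 (total $3.10, still need 0.0 g).
Greedy by cheapest-per-g is optimal for a single linear constraint, so the minimum cost is $3.10.

$3.10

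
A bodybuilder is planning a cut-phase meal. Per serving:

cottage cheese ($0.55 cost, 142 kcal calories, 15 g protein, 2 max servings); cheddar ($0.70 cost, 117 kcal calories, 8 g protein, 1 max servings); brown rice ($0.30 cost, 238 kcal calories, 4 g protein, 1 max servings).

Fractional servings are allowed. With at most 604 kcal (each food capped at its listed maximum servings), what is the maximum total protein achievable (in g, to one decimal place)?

Protein per kcal: cottage cheese 0.1056, cheddar 0.06838, brown rice 0.01681.
Take 2 servings of cottage cheese: uses 284 kcal, +30.0 g protein (running total 30.0 g).
Take 1 serving of cheddar: uses 117 kcal, +8.0 g protein (running total 38.0 g).
Take 0.8529 servings of brown rice: uses 203 kcal, +3.4 g protein (running total 41.4 g).
Filling greedily by protein-per-kcal is optimal for one linear limit, giving 41.4 g.

41.4 g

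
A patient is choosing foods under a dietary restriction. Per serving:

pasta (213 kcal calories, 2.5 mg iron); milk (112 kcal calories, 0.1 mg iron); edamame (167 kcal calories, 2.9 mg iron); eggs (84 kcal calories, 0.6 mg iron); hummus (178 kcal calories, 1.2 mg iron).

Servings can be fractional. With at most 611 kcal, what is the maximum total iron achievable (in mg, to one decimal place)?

10.6 mg

Iron per kcal: edamame 0.01737, pasta 0.01174, eggs 0.007143, hummus 0.006742, milk 0.0008929.
With no serving limits, spend the whole calories allowance on edamame: 611 kcal / 167 kcal × 2.9 mg = 10.6 mg.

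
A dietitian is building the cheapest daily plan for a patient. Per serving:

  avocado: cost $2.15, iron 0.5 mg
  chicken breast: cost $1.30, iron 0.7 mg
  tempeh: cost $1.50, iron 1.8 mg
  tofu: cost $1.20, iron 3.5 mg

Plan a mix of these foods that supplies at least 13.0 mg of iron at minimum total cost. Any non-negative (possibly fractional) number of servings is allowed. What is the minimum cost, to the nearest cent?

$4.46

Cost per mg of iron: tofu $0.3429, tempeh $0.8333, chicken breast $1.8571, avocado $4.3000.
With no serving limits, use only tofu: 13.0 mg / 3.5 mg = 3.714 servings × $1.20 = $4.46.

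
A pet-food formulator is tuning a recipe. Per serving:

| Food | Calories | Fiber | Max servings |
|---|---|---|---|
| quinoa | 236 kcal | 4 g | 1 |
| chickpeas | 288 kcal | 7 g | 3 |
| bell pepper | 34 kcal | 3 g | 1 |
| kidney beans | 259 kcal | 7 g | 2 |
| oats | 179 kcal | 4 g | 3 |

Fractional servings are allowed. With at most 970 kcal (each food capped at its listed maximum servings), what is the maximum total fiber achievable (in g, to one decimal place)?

Fiber per kcal: bell pepper 0.08824, kidney beans 0.02703, chickpeas 0.02431, oats 0.02235, quinoa 0.01695.
Take 1 serving of bell pepper: uses 34 kcal, +3.0 g fiber (running total 3.0 g).
Take 2 servings of kidney beans: uses 518 kcal, +14.0 g fiber (running total 17.0 g).
Take 1.451 servings of chickpeas: uses 418 kcal, +10.2 g fiber (running total 27.2 g).
Filling greedily by fiber-per-kcal is optimal for one linear limit, giving 27.2 g.

27.2 g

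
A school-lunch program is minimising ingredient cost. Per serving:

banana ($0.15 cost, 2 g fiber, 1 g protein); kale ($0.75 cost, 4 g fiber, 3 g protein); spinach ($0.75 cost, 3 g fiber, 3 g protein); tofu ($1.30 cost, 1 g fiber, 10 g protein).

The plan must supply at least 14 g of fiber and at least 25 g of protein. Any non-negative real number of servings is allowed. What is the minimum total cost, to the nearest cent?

$3.37

The cheapest plan sits at a corner of the feasible region — with two constraints it uses at most two foods.
banana only: max(14/2, 25/1) = 25 servings → $3.75.
kale only: max(14/4, 25/3) = 8.333 servings → $6.25.
spinach only: max(14/3, 25/3) = 8.333 servings → $6.25.
tofu only: max(14/1, 25/10) = 14 servings → $18.20.
banana + kale: intersection lies outside the first quadrant.
banana + spinach with both targets exact would need a negative amount; discard.
banana + tofu with both tight: 6.053 servings and 1.895 servings → $3.37.
kale + spinach: the both-tight solution has a negative serving — not a feasible corner.
kale + tofu with both tight: 3.108 servings and 1.568 servings → $4.37.
spinach + tofu with both tight: 4.259 servings and 1.222 servings → $4.78.
Cheapest feasible corner: $3.37.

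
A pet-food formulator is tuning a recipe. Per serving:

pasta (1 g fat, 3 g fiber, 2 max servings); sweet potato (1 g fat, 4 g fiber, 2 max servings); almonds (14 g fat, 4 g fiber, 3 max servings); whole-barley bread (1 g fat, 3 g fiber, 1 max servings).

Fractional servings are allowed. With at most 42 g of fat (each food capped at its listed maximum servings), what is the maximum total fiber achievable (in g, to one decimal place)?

27.6 g

Fiber per g fat: sweet potato 4, pasta 3, whole-barley bread 3, almonds 0.2857.
Take 2 servings of sweet potato: uses 2 g fat, +8.0 g fiber (running total 8.0 g).
Take 2 servings of pasta: uses 2 g fat, +6.0 g fiber (running total 14.0 g).
Take 1 serving of whole-barley bread: uses 1 g fat, +3.0 g fiber (running total 17.0 g).
Take 2.643 servings of almonds: uses 37 g fat, +10.6 g fiber (running total 27.6 g).
Filling greedily by fiber-per-g fat is optimal for one linear limit, giving 27.6 g.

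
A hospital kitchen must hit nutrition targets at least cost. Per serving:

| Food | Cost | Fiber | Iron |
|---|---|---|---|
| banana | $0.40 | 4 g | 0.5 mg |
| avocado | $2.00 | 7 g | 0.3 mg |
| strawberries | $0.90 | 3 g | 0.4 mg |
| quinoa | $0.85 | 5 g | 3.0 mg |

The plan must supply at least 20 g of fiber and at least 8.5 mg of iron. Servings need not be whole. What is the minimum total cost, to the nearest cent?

$2.88

An LP optimum is at a vertex; with two nutrient constraints at most two foods are used. Check each candidate.
banana only: max(20/4, 8.5/0.5) = 17 servings → $6.80.
avocado only: max(20/7, 8.5/0.3) = 28.33 servings → $56.67.
strawberries only: max(20/3, 8.5/0.4) = 21.25 servings → $19.12.
quinoa only: max(20/5, 8.5/3.0) = 4 servings → $3.40.
banana + avocado with both targets exact would need a negative amount; discard.
banana + strawberries: intersection lies outside the first quadrant.
banana + quinoa with both tight: 1.842 servings and 2.526 servings → $2.88.
avocado + strawberries: the both-tight solution has a negative serving — not a feasible corner.
avocado + quinoa with both tight: 0.8974 servings and 2.744 servings → $4.13.
strawberries + quinoa with both tight: 2.5 servings and 2.5 servings → $4.38.
So the least-cost plan costs $2.88.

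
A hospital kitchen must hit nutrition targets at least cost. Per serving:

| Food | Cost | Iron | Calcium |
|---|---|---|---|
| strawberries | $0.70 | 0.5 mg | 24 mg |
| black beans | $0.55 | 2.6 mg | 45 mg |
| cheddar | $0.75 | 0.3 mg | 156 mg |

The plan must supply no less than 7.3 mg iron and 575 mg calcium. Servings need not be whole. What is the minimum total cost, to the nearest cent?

$3.59

A basic optimal solution has at most two foods positive. Try each food alone and each pair with both targets met exactly.
strawberries only: max(7.3/0.5, 575/24) = 23.96 servings → $16.77.
black beans only: max(7.3/2.6, 575/45) = 12.78 servings → $7.03.
cheddar only: max(7.3/0.3, 575/156) = 24.33 servings → $18.25.
strawberries + black beans: the both-tight solution has a negative serving — not a feasible corner.
strawberries + cheddar with both tight: 13.65 servings and 1.586 servings → $10.74.
black beans + cheddar with both tight: 2.464 servings and 2.975 servings → $3.59.
Cheapest feasible corner: $3.59.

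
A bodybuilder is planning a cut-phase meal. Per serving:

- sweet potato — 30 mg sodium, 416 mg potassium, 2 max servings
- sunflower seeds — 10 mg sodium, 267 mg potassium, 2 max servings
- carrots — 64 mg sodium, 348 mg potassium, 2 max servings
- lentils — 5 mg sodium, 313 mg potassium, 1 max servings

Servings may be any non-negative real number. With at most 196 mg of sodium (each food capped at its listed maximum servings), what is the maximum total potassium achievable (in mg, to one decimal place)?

Potassium per mg sodium: lentils 62.6, sunflower seeds 26.7, sweet potato 13.87, carrots 5.438.
Take 1 serving of lentils: uses 5 mg sodium, +313.0 mg potassium (running total 313.0 mg).
Take 2 servings of sunflower seeds: uses 20 mg sodium, +534.0 mg potassium (running total 847.0 mg).
Take 2 servings of sweet potato: uses 60 mg sodium, +832.0 mg potassium (running total 1679.0 mg).
Take 1.734 servings of carrots: uses 111 mg sodium, +603.6 mg potassium (running total 2282.6 mg).
Filling greedily by potassium-per-mg sodium is optimal for one linear limit, giving 2282.6 mg.

2282.6 mg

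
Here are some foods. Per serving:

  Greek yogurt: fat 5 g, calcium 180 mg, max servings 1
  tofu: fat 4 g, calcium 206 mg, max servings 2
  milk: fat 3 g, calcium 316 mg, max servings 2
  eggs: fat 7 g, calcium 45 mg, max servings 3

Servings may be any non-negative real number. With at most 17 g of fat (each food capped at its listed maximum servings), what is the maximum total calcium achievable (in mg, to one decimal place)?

1152.0 mg

Calcium per g fat: milk 105.3, tofu 51.5, Greek yogurt 36, eggs 6.429.
Take 2 servings of milk: uses 6 g fat, +632.0 mg calcium (running total 632.0 mg).
Take 2 servings of tofu: uses 8 g fat, +412.0 mg calcium (running total 1044.0 mg).
Take 0.6 servings of Greek yogurt: uses 3 g fat, +108.0 mg calcium (running total 1152.0 mg).
Greedy by best ratio exhausts the fat allowance optimally: 1152.0 mg.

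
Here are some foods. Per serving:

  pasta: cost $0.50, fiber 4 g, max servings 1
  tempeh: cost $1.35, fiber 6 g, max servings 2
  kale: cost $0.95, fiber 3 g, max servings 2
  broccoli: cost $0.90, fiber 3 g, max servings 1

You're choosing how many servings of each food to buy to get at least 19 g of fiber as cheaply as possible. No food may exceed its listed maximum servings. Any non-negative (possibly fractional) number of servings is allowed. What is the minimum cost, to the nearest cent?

Cost per g of fiber: pasta $0.1250, tempeh $0.2250, broccoli $0.3000, kale $0.3167.
Take 1 serving of pasta: +4.0 g fiber for $0.50 (total $0.50, still need 15.0 g).
Take 2 servings of tempeh: +12.0 g fiber for $2.70 (total $3.20, still need 3.0 g).
Take 1 serving of broccoli: +3.0 g fiber for $0.90 (total $4.10, still need 0.0 g).
Greedy by cheapest-per-g is optimal for a single linear constraint, so the minimum cost is $4.10.

$4.10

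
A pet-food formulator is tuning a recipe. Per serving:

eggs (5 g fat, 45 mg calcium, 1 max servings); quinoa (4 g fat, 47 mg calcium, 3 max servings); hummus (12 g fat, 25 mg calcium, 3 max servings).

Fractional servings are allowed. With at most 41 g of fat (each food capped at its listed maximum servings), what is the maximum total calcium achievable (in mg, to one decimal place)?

236.0 mg

Calcium per g fat: quinoa 11.75, eggs 9, hummus 2.083.
Take 3 servings of quinoa: uses 12 g fat, +141.0 mg calcium (running total 141.0 mg).
Take 1 serving of eggs: uses 5 g fat, +45.0 mg calcium (running total 186.0 mg).
Take 2 servings of hummus: uses 24 g fat, +50.0 mg calcium (running total 236.0 mg).
Filling greedily by calcium-per-g fat is optimal for one linear limit, giving 236.0 mg.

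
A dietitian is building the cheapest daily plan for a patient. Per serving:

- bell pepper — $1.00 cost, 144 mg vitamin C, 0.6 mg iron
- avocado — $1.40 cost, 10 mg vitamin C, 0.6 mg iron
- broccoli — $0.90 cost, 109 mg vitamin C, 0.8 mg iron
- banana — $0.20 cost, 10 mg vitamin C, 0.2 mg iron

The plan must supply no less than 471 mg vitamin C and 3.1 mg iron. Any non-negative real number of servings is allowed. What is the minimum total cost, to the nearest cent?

$3.74

The cheapest plan sits at a corner of the feasible region — with two constraints it uses at most two foods.
bell pepper only: max(471/144, 3.1/0.6) = 5.167 servings → $5.17.
avocado only: max(471/10, 3.1/0.6) = 47.1 servings → $65.94.
broccoli only: max(471/109, 3.1/0.8) = 4.321 servings → $3.89.
banana only: max(471/10, 3.1/0.2) = 47.1 servings → $9.42.
bell pepper + avocado with both tight: 3.129 servings and 2.037 servings → $5.98.
bell pepper + broccoli with both tight: 0.7811 servings and 3.289 servings → $3.74.
bell pepper + banana with both tight: 2.772 servings and 7.184 servings → $4.21.
avocado + broccoli with both targets exact would need a negative amount; discard.
avocado + banana: the both-tight solution has a negative serving — not a feasible corner.
broccoli + banana with both targets exact would need a negative amount; discard.
So the least-cost plan costs $3.74.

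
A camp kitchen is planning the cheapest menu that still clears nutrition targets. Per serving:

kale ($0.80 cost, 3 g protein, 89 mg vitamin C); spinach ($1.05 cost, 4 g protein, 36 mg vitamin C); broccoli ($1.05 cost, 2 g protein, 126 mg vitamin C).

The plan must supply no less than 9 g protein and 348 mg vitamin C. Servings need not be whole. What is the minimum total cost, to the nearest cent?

$3.03

The cheapest plan sits at a corner of the feasible region — with two constraints it uses at most two foods.
kale only: max(9/3, 348/89) = 3.91 servings → $3.13.
spinach only: max(9/4, 348/36) = 9.667 servings → $10.15.
broccoli only: max(9/2, 348/126) = 4.5 servings → $4.72.
kale + spinach: the both-tight solution has a negative serving — not a feasible corner.
kale + broccoli with both tight: 2.19 servings and 1.215 servings → $3.03.
spinach + broccoli with both tight: 1.014 servings and 2.472 servings → $3.66.
The minimum over all feasible corners is $3.03.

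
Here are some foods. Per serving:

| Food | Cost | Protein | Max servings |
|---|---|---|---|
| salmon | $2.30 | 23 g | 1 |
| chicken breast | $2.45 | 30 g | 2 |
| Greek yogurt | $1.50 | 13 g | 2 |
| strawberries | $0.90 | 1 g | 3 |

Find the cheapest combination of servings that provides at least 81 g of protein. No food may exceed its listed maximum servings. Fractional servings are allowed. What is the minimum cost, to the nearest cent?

Cost per g of protein: chicken breast $0.0817, salmon $0.1000, Greek yogurt $0.1154, strawberries $0.9000.
Take 2 servings of chicken breast: +60.0 g protein for $4.90 (total $4.90, still need 21.0 g).
Take 0.913 servings of salmon: +21.0 g protein for $2.10 (total $7.00, still need 0.0 g).
Filling from the cheapest source first is optimal under one linear minimum: $7.00.

$7.00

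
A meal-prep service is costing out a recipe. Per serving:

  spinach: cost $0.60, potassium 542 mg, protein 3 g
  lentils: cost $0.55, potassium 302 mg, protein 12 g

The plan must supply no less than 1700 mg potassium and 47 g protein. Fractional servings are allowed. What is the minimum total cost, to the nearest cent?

$2.67

Minimising a linear cost over {potassium ≥ 1700, protein ≥ 47, servings ≥ 0} — the optimum is at a vertex, using one or two foods.
spinach only: max(1700/542, 47/3) = 15.67 servings → $9.40.
lentils only: max(1700/302, 47/12) = 5.629 servings → $3.10.
spinach + lentils with both tight: 1.109 servings and 3.64 servings → $2.67.
Cheapest feasible corner: $2.67.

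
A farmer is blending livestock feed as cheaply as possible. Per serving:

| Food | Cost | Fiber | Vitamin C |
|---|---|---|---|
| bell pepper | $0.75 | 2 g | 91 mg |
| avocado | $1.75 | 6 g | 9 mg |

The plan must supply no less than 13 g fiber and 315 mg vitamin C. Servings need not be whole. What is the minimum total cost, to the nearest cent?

bell pepper only: max(13/2, 315/91) = 6.5 servings → $4.88.
avocado only: max(13/6, 315/9) = 35 servings → $61.25.
bell pepper + avocado with both tight: 3.358 servings and 1.047 servings → $4.35.
So the least-cost plan costs $4.35.

$4.35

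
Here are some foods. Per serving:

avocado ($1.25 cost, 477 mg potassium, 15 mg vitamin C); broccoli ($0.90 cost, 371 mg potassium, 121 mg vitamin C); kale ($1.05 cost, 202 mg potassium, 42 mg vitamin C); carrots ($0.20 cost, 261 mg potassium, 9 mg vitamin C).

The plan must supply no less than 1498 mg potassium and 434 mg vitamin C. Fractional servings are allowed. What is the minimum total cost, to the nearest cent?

$3.32

avocado only: max(1498/477, 434/15) = 28.93 servings → $36.17.
broccoli only: max(1498/371, 434/121) = 4.038 servings → $3.63.
kale only: max(1498/202, 434/42) = 10.33 servings → $10.85.
carrots only: max(1498/261, 434/9) = 48.22 servings → $9.64.
avocado + broccoli with both tight: 0.3882 servings and 3.539 servings → $3.67.
avocado + kale: intersection lies outside the first quadrant.
avocado + carrots: the both-tight solution has a negative serving — not a feasible corner.
broccoli + kale with both tight: 2.794 servings and 2.285 servings → $4.91.
broccoli + carrots with both tight: 3.533 servings and 0.7168 servings → $3.32.
kale + carrots with both targets exact would need a negative amount; discard.
The minimum over all feasible corners is $3.32.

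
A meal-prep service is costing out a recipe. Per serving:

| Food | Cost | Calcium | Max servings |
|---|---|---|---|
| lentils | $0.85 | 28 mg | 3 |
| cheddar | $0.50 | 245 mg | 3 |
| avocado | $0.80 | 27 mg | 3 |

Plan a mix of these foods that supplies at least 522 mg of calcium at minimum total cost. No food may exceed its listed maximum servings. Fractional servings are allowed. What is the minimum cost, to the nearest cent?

Cost per mg of calcium: cheddar $0.0020, avocado $0.0296, lentils $0.0304.
Take 2.131 servings of cheddar: +522.0 mg calcium for $1.07 (total $1.07, still need 0.0 mg).
Greedy by cheapest-per-mg is optimal for a single linear constraint, so the minimum cost is $1.07.

$1.07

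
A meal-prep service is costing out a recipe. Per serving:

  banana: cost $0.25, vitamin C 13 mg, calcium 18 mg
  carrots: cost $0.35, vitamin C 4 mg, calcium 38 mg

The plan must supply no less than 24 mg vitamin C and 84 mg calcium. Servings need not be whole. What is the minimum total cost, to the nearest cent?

$0.89

Check every corner: each single food scaled to meet both minima, and each pair solved so both constraints bind.
banana only: max(24/13, 84/18) = 4.667 servings → $1.17.
carrots only: max(24/4, 84/38) = 6 servings → $2.10.
banana + carrots with both tight: 1.365 servings and 1.564 servings → $0.89.
The minimum over all feasible corners is $0.89.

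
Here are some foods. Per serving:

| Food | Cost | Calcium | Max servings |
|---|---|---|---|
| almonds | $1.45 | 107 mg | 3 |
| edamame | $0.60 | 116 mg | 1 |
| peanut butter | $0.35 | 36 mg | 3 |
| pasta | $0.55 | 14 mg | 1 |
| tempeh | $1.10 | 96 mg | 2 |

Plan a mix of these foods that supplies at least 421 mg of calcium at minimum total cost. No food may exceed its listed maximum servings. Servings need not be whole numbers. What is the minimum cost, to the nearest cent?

$3.92

Cost per mg of calcium: edamame $0.0052, peanut butter $0.0097, tempeh $0.0115, almonds $0.0136, pasta $0.0393.
Take 1 serving of edamame: +116.0 mg calcium for $0.60 (total $0.60, still need 305.0 mg).
Take 3 servings of peanut butter: +108.0 mg calcium for $1.05 (total $1.65, still need 197.0 mg).
Take 2 servings of tempeh: +192.0 mg calcium for $2.20 (total $3.85, still need 5.0 mg).
Take 0.04673 servings of almonds: +5.0 mg calcium for $0.07 (total $3.92, still need 0.0 mg).
Filling from the cheapest source first is optimal under one linear minimum: $3.92.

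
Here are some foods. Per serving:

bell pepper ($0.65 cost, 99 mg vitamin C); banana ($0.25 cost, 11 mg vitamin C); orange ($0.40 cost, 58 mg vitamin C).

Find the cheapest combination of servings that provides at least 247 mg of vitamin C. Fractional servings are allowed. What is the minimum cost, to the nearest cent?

$1.62

Cost per mg of vitamin C: bell pepper $0.0066, orange $0.0069, banana $0.0227.
With no serving limits, use only bell pepper: 247 mg / 99 mg = 2.495 servings × $0.65 = $1.62.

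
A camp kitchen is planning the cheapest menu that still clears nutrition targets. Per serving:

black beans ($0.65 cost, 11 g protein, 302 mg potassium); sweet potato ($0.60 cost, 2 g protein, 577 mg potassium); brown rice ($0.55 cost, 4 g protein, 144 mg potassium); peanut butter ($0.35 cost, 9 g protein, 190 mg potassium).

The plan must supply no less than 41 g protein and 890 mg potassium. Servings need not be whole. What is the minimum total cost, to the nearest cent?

black beans only: max(41/11, 890/302) = 3.727 servings → $2.42.
sweet potato only: max(41/2, 890/577) = 20.5 servings → $12.30.
brown rice only: max(41/4, 890/144) = 10.25 servings → $5.64.
peanut butter only: max(41/9, 890/190) = 4.684 servings → $1.64.
black beans + sweet potato: the both-tight solution has a negative serving — not a feasible corner.
black beans + brown rice: intersection lies outside the first quadrant.
black beans + peanut butter with both tight: 0.3503 servings and 4.127 servings → $1.67.
sweet potato + brown rice: intersection lies outside the first quadrant.
sweet potato + peanut butter with both tight: 0.04571 servings and 4.545 servings → $1.62.
brown rice + peanut butter with both tight: 0.4104 servings and 4.373 servings → $1.76.
So the least-cost plan costs $1.62.

$1.62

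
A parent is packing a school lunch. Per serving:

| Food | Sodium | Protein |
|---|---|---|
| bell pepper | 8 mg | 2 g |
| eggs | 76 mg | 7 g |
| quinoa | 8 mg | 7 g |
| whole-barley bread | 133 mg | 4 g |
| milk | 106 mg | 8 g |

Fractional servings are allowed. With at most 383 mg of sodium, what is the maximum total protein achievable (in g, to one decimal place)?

Protein per mg sodium: quinoa 0.875, bell pepper 0.25, eggs 0.09211, milk 0.07547, whole-barley bread 0.03008.
With no serving limits, spend the whole sodium allowance on quinoa: 383 mg / 8 mg × 7 g = 335.1 g.

335.1 g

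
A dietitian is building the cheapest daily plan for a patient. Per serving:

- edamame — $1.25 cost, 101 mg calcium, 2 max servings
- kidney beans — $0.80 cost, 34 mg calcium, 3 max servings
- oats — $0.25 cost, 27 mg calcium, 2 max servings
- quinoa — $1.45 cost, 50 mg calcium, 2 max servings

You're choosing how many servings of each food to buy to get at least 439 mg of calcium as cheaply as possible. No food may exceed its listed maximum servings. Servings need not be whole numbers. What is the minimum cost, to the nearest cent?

Cost per mg of calcium: oats $0.0093, edamame $0.0124, kidney beans $0.0235, quinoa $0.0290.
Take 2 servings of oats: +54.0 mg calcium for $0.50 (total $0.50, still need 385.0 mg).
Take 2 servings of edamame: +202.0 mg calcium for $2.50 (total $3.00, still need 183.0 mg).
Take 3 servings of kidney beans: +102.0 mg calcium for $2.40 (total $5.40, still need 81.0 mg).
Take 1.62 servings of quinoa: +81.0 mg calcium for $2.35 (total $7.75, still need 0.0 mg).
Greedy by cheapest-per-mg is optimal for a single linear constraint, so the minimum cost is $7.75.

$7.75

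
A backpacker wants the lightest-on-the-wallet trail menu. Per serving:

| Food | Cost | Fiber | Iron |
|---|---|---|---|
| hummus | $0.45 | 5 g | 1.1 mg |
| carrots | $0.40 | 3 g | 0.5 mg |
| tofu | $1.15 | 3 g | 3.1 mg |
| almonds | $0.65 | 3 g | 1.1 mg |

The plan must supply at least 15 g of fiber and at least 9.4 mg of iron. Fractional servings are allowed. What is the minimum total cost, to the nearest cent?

With two linear requirements the optimum uses one or two foods; enumerate the corners.
hummus only: max(15/5, 9.4/1.1) = 8.545 servings → $3.85.
carrots only: max(15/3, 9.4/0.5) = 18.8 servings → $7.52.
tofu only: max(15/3, 9.4/3.1) = 5 servings → $5.75.
almonds only: max(15/3, 9.4/1.1) = 8.545 servings → $5.55.
hummus + carrots: the both-tight solution has a negative serving — not a feasible corner.
hummus + tofu with both tight: 1.5 servings and 2.5 servings → $3.55.
hummus + almonds: intersection lies outside the first quadrant.
carrots + tofu with both tight: 2.346 servings and 2.654 servings → $3.99.
carrots + almonds with both targets exact would need a negative amount; discard.
tofu + almonds with both tight: 1.95 servings and 3.05 servings → $4.22.
The minimum over all feasible corners is $3.55.

$3.55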